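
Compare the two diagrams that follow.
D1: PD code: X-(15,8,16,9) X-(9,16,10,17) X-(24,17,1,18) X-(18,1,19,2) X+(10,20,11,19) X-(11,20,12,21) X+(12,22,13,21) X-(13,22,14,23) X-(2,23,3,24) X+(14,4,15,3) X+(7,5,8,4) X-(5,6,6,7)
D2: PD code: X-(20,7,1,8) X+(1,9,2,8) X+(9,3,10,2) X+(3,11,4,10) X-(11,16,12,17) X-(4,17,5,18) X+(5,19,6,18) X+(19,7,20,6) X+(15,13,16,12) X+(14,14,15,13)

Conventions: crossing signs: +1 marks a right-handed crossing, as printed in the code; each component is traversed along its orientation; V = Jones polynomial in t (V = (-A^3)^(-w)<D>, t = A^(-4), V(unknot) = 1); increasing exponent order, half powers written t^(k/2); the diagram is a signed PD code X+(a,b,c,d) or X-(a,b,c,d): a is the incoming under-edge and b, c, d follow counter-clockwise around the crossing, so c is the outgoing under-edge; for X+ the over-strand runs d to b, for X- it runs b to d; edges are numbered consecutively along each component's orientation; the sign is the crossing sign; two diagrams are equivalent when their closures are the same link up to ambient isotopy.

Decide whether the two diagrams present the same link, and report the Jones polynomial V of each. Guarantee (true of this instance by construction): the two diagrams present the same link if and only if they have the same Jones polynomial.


equivalent: no
D1 (bracket A^-8 + 1 - A^4; 12 crossings at w = -4): V = -t^-4 + t^-3 + t^-1
D2 (bracket -A^-4 + 1 + A^8; 10 crossings at w = +4): V = t + t^3 - t^4
key observation: 2 classes among 2 diagrams; unequal V(t) rules out equality


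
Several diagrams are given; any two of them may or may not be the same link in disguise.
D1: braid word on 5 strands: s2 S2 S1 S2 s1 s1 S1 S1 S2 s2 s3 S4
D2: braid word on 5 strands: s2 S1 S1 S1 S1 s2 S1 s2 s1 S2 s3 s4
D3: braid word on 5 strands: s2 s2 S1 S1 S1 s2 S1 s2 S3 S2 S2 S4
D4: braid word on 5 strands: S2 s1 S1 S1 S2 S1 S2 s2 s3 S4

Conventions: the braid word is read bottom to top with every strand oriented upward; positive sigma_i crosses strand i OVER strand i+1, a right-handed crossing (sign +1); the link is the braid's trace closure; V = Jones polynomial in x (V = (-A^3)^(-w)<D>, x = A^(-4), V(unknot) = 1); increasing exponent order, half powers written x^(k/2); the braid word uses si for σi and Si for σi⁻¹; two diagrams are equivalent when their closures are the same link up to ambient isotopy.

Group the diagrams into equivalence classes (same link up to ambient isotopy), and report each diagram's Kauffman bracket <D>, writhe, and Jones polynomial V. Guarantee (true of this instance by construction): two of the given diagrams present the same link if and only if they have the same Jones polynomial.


grouping into links: {D1} | {D2, D3} | {D4}
V(D1) = 1  (w -2, c 12, <D> = A^-6)
V(D2) = x^-5 - 2x^-4 + 2x^-3 - 2x^-2 + 2x^-1 - 1 + x  [12 crossings, <D> = A^-4 - 1 + 2A^4 - 2A^8 + 2A^12 - 2A^16 + A^20, w = 0]
V(D3) = x^-5 - 2x^-4 + 2x^-3 - 2x^-2 + 2x^-1 - 1 + x  (w -4, c 12, <D> = A^-16 - A^-12 + 2A^-8 - 2A^-4 + 2 - 2A^4 + A^8)
V(D4) = -x^-4 + x^-3 + x^-1  [10 crossings, <D> = A^-8 + 1 - A^4, w = -4]
why: 3 values of V(x) split the 4 diagrams


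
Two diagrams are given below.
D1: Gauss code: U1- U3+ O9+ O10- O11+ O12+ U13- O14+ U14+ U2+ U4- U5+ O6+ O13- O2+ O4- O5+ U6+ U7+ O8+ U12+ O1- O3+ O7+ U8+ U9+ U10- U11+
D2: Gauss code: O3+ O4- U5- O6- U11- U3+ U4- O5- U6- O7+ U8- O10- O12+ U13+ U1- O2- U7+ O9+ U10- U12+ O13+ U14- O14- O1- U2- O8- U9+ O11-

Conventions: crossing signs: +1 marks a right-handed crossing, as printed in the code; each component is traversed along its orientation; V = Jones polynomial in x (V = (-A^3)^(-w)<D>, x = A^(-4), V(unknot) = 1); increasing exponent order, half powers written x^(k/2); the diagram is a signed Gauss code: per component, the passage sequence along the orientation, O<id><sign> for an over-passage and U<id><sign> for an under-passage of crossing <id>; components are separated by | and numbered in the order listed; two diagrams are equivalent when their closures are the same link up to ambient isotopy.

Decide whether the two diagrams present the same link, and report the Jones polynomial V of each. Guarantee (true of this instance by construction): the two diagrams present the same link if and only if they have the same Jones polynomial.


same link: no
V(D1) = x + x^3 - x^4  [14 crossings, <D> = -A^2 + A^6 + A^14, w = +6]
V(D2) = -x^-6 + 2x^-5 - 2x^-4 + 3x^-3 - 3x^-2 + 2x^-1 - 1 + x  [14 crossings, <D> = A^-16 - A^-12 + 2A^-8 - 3A^-4 + 3 - 2A^4 + 2A^8 - A^12, w = -4]
insight: 2 classes among 2 diagrams; unequal V(x) rules out equality


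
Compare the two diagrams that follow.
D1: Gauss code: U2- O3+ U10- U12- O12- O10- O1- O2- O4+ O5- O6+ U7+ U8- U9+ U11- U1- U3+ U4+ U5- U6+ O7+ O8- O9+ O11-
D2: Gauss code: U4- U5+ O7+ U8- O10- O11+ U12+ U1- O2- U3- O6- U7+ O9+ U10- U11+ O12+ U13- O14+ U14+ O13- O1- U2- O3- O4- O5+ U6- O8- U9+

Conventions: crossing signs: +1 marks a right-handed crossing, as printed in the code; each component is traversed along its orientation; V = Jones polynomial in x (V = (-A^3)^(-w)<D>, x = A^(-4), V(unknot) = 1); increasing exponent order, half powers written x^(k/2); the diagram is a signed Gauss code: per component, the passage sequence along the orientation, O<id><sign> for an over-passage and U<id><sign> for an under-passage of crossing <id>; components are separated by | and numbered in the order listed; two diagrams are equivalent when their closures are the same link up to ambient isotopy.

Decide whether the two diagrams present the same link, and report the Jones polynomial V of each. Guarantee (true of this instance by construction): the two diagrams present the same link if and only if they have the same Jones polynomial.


same link: no
V(D1) = 1  [12 crossings, <D> = A^-6, w = -2]
V(D2) = x^-5 - 2x^-4 + 2x^-3 - 2x^-2 + 2x^-1 - 1 + x  [14 crossings, <D> = A^-10 - A^-6 + 2A^-2 - 2A^2 + 2A^6 - 2A^10 + A^14, w = -2]
insight: 2 values of V(x) split the 2 diagrams


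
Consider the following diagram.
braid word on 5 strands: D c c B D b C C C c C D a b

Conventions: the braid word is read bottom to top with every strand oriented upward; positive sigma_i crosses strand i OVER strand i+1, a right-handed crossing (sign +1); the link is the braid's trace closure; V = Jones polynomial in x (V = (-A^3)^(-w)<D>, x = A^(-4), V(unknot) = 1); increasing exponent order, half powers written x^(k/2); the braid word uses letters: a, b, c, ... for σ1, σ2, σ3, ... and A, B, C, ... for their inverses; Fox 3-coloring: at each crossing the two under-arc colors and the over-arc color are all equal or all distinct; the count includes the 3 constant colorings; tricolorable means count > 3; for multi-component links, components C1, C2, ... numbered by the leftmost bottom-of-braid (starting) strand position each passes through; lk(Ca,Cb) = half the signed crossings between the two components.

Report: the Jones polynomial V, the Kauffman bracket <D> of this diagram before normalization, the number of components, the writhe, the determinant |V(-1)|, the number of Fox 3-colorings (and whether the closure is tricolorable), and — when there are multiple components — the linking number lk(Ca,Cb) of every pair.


V = x^-7 - 2x^-6 + 2x^-5 - 3x^-4 + 3x^-3 - 2x^-2 + 2x^-1
<D> = 2A^-2 - 2A^2 + 3A^6 - 3A^10 + 2A^14 - 2A^18 + A^22 (w = -2)
1 component over 14 crossings, w = -2
9 Fox colorings among 3^14, |V(-1)| = 15: tricolorable
why: V spans 6 powers of x: at least 6 crossings in any diagram


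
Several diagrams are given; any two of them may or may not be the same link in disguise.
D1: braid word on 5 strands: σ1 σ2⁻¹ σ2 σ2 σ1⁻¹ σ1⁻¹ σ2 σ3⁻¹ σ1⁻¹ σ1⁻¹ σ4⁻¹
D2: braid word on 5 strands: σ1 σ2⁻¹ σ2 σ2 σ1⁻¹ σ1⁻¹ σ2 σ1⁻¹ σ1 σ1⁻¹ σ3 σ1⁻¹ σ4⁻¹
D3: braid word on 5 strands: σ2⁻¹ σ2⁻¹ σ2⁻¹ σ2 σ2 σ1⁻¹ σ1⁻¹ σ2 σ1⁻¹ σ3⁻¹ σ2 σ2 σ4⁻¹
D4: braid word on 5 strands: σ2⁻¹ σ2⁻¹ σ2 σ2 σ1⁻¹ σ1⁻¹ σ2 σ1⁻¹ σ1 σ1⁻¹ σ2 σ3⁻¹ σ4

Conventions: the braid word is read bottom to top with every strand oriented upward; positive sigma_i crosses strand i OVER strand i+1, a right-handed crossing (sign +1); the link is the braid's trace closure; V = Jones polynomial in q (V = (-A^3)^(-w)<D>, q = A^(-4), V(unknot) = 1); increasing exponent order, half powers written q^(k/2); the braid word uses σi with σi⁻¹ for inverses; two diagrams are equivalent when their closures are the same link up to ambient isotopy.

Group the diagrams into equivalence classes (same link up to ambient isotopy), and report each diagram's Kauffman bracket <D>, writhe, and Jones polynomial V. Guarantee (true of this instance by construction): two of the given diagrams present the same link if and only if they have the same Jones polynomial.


equivalence classes: {D1, D2, D3, D4}
D1 (bracket A^-15 - A^-11 + 2A^-7 - A^-3 + 2A - A^5; 11 crossings at w = -3): V = q^(-7/2) - 2q^(-5/2) + q^(-3/2) - 2q^(-1/2) + q^(1/2) - q^(3/2)
V(D2) = q^(-7/2) - 2q^(-5/2) + q^(-3/2) - 2q^(-1/2) + q^(1/2) - q^(3/2)  [13 crossings, <D> = A^-9 - A^-5 + 2A^-1 - A^3 + 2A^7 - A^11, w = -1]
D3 (bracket A^-15 - A^-11 + 2A^-7 - A^-3 + 2A - A^5; 13 crossings at w = -3): V = q^(-7/2) - 2q^(-5/2) + q^(-3/2) - 2q^(-1/2) + q^(1/2) - q^(3/2)
V(D4) = q^(-7/2) - 2q^(-5/2) + q^(-3/2) - 2q^(-1/2) + q^(1/2) - q^(3/2)  (w -1, c 13, <D> = A^-9 - A^-5 + 2A^-1 - A^3 + 2A^7 - A^11)
key observation: all 4 diagrams share one V(q), hence one class


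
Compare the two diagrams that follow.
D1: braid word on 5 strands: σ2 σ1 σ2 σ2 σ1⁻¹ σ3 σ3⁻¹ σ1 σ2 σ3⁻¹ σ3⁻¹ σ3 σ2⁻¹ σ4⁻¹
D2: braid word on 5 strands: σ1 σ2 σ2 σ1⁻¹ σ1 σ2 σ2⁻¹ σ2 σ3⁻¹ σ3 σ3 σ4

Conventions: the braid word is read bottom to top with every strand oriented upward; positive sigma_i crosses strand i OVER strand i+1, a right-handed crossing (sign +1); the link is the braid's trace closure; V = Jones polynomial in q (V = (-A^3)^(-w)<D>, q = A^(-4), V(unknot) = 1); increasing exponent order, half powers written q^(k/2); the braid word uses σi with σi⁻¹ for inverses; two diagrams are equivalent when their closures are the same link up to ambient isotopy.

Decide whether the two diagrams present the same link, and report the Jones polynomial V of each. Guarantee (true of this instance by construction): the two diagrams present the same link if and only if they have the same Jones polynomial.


same link: yes
V(D1) = q + q^3 - q^4  [14 crossings, <D> = -A^-10 + A^-6 + A^2, w = +2]
D2 (bracket -A^2 + A^6 + A^14; 12 crossings at w = +6): V = q + q^3 - q^4
note: D2 (12 crossings) and D1 (14) are Markov-related braid presentations


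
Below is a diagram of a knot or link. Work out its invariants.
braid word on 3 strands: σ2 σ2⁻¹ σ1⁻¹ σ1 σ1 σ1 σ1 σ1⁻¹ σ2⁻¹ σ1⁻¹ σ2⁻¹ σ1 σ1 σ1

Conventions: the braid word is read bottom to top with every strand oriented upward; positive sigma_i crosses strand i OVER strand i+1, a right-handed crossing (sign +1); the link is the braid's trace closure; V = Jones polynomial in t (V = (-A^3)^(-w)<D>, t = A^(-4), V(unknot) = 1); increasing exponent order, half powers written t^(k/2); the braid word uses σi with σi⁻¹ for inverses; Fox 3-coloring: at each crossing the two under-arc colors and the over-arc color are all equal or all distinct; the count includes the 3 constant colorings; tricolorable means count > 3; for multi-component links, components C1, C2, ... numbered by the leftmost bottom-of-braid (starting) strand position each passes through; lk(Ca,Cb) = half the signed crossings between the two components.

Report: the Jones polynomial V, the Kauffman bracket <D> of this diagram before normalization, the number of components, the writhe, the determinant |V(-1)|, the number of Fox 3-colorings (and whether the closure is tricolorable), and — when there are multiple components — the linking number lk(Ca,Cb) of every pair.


V = t + t^3 - t^4
<D> = -A^-10 + A^-6 + A^2 (w = +2)
1 component over 14 crossings, w = +2
9 Fox colorings among 3^14, |V(-1)| = 3: tricolorable
why: inverse pairs cancel, leaving σ1 σ1 σ2⁻¹ σ1⁻¹ σ2⁻¹ σ1 σ1 σ1


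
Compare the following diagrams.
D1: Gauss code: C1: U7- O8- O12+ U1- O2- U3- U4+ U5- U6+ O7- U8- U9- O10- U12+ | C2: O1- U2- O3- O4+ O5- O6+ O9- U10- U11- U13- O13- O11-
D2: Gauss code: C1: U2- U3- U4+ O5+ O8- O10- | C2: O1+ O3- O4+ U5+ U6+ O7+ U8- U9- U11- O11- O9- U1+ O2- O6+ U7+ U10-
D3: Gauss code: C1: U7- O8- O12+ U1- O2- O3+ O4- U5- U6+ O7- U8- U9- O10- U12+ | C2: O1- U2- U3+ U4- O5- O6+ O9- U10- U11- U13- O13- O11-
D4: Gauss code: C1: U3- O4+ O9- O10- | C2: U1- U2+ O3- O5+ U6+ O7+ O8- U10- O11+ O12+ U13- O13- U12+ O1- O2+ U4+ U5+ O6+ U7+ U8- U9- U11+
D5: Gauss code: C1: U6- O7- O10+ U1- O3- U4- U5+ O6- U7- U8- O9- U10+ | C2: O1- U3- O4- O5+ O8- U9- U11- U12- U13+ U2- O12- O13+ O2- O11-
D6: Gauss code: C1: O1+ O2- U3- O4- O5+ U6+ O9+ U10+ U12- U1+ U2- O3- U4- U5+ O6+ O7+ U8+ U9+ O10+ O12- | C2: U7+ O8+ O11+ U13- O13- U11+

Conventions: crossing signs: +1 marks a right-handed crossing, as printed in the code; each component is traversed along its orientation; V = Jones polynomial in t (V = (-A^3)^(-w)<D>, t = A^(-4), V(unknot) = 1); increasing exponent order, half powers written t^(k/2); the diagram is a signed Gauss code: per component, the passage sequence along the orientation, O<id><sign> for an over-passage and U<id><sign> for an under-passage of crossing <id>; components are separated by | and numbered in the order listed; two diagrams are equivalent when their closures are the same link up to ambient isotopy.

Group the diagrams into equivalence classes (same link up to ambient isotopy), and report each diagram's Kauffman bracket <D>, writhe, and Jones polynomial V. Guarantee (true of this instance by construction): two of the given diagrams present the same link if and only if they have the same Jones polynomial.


equivalence classes: {D1, D3, D5} | {D2, D4} | {D6}
D1 (bracket A^-15 - A^-11 + 3A^-7 - 2A^-3 + 2A - 2A^5 + A^9; 13 crossings at w = -7): V = -t^(-15/2) + 2t^(-13/2) - 2t^(-11/2) + 2t^(-9/2) - 3t^(-7/2) + t^(-5/2) - t^(-3/2)
V(D2) = -t^(-3/2) - 2t^(1/2) + t^(3/2) - t^(5/2) + t^(7/2)  (w -1, c 11, <D> = -A^-17 + A^-13 - A^-9 + 2A^-5 + A^3)
D3 (bracket A^-15 - A^-11 + 3A^-7 - 2A^-3 + 2A - 2A^5 + A^9; 13 crossings at w = -7): V = -t^(-15/2) + 2t^(-13/2) - 2t^(-11/2) + 2t^(-9/2) - 3t^(-7/2) + t^(-5/2) - t^(-3/2)
V(D4) = -t^(-3/2) - 2t^(1/2) + t^(3/2) - t^(5/2) + t^(7/2)  [13 crossings, <D> = -A^-11 + A^-7 - A^-3 + 2A + A^9, w = +1]
V(D5) = -t^(-15/2) + 2t^(-13/2) - 2t^(-11/2) + 2t^(-9/2) - 3t^(-7/2) + t^(-5/2) - t^(-3/2)  (w -7, c 13, <D> = A^-15 - A^-11 + 3A^-7 - 2A^-3 + 2A - 2A^5 + A^9)
V(D6) = -t^(1/2) - t^(5/2)  (w +3, c 13, <D> = A^-1 + A^7)
observation: 3 values of V(t) split the 6 diagrams


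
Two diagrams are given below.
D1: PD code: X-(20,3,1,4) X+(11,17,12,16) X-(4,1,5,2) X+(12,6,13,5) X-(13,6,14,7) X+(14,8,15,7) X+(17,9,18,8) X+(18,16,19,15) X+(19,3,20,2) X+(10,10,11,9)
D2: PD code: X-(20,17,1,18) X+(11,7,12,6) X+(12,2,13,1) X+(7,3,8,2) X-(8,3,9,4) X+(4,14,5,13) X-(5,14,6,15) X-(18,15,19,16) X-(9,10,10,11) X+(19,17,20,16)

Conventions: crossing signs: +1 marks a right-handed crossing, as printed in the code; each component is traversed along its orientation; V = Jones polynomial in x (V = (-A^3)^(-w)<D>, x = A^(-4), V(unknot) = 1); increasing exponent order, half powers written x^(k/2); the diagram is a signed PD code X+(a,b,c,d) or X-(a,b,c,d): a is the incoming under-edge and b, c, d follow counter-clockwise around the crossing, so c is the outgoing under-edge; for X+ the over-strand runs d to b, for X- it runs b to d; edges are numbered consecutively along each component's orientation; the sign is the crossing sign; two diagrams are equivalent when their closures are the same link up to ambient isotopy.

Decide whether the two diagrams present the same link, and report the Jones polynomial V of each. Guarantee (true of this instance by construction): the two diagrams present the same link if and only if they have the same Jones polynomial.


equivalent: no
D1 (bracket -A^-4 + 1 + A^8; 10 crossings at w = +4): V = x + x^3 - x^4
V(D2) = 1  (w 0, c 10, <D> = 1)
key observation: 2 classes among 2 diagrams; unequal V(x) rules out equality


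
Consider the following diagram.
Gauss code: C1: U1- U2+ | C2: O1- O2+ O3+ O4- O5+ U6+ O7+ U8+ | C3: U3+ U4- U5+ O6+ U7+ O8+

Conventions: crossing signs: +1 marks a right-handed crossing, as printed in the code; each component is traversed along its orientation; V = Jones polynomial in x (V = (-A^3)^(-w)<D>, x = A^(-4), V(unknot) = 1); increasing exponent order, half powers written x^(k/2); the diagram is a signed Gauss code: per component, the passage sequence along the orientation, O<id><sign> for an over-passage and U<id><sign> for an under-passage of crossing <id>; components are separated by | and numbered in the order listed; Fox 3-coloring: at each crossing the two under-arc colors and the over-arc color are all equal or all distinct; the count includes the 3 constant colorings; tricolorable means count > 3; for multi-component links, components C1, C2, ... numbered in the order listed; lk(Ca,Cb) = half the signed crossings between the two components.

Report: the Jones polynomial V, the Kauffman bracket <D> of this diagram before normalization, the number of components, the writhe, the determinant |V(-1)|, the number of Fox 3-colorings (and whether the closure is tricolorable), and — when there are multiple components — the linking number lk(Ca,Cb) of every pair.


Jones polynomial: V(x) = x + x^2 + x^3 + x^6
<D> = A^-12 + 1 + A^4 + A^8; writhe +4
components 3, writhe +4 (8 crossings)
linking number lk(C1,C2) = 0
lk(C1,C3): 0
lk(C2,C3) = +2
3-colorings: 9 of 3^8, det 0 — tricolorable
note: the 3 component pairs carry total linking +2


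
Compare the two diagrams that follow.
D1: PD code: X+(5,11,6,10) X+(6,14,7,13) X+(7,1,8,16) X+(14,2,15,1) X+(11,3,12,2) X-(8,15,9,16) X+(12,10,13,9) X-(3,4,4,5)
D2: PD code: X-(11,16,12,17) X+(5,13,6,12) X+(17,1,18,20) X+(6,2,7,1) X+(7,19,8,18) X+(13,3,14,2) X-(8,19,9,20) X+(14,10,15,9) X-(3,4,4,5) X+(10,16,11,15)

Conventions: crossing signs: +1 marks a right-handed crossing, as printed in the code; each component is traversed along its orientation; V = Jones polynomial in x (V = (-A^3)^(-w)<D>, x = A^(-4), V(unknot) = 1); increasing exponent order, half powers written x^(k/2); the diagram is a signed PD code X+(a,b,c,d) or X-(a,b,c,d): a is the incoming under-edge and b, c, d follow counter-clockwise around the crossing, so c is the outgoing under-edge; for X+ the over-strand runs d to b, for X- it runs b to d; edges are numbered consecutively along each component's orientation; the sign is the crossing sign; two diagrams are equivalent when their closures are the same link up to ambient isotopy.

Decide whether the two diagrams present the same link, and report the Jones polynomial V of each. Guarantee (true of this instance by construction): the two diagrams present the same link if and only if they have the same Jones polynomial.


equivalent: yes
D1 (bracket -A^-4 + 1 + A^8; 8 crossings at w = +4): V = x + x^3 - x^4
D2 (bracket -A^-4 + 1 + A^8; 10 crossings at w = +4): V = x + x^3 - x^4
key observation: Reidemeister moves carry D1 (8 crossings) to D2 (10)


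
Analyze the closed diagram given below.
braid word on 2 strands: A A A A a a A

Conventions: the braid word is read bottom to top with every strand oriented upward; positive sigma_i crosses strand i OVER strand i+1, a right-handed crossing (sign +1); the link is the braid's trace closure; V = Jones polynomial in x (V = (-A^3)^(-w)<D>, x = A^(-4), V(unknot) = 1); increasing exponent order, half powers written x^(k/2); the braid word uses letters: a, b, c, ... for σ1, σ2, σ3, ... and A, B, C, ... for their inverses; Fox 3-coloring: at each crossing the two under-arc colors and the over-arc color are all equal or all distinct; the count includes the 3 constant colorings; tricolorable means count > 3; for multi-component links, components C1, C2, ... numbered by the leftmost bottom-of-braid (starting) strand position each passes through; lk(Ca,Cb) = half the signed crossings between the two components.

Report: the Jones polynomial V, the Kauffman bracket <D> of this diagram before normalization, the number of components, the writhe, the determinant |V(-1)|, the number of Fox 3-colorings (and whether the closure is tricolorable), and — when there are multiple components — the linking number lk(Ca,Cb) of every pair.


Jones polynomial: V(x) = -x^-4 + x^-3 + x^-1
<D> = -A^-5 - A^3 + A^7; writhe -3
components 1, writhe -3 (7 crossings)
3-colorings: 9 of 3^7, det 3 — tricolorable
note: one generator, power 3: the (2,3) torus pattern


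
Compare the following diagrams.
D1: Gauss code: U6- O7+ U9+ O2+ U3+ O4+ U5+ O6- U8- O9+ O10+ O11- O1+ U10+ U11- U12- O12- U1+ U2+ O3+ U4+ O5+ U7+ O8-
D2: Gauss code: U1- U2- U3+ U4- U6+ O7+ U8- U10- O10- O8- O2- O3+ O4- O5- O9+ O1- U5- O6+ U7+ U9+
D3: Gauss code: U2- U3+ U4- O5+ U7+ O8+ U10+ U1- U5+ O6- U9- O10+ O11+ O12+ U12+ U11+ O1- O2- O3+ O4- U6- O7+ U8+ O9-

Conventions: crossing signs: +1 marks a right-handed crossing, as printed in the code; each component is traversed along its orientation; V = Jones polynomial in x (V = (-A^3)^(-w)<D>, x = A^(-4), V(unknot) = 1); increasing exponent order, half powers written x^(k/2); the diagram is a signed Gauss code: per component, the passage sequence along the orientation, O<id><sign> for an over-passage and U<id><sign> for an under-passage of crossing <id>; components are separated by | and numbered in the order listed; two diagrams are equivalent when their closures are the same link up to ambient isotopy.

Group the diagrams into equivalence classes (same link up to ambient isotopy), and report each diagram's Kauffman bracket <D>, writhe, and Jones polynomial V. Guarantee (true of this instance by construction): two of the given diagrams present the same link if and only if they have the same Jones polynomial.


classes: {D1} | {D2} | {D3}
V(D1) = 1 - x + 2x^2 - 2x^3 + 3x^4 - 3x^5 + 2x^6 - 2x^7 + x^8  [12 crossings, <D> = A^-20 - 2A^-16 + 2A^-12 - 3A^-8 + 3A^-4 - 2 + 2A^4 - A^8 + A^12, w = +4]
V(D2) = 1  (w -2, c 10, <D> = A^-6)
V(D3) = -x^-3 + 2x^-2 - 2x^-1 + 3 - 2x + 2x^2 - x^3  [12 crossings, <D> = -A^-6 + 2A^-2 - 2A^2 + 3A^6 - 2A^10 + 2A^14 - A^18, w = +2]
note: 3 values of V(x) split the 3 diagrams


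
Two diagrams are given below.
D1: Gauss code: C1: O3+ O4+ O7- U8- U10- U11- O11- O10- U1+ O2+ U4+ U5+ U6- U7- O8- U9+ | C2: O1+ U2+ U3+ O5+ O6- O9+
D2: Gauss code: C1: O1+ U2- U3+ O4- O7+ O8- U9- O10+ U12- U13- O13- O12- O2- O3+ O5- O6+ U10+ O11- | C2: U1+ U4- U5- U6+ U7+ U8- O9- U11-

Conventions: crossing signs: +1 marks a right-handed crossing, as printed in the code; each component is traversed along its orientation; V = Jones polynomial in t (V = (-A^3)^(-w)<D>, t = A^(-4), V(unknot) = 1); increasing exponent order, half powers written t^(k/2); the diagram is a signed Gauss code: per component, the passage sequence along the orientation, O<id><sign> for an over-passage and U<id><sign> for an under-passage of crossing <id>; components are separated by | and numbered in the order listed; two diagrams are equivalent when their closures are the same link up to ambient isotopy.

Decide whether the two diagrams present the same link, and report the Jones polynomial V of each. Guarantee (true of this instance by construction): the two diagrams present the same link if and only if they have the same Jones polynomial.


equivalent: no
V(D1) = -t^(1/2) + t^(3/2) - t^(5/2) - t^(9/2)  (w +1, c 11, <D> = A^-15 + A^-7 - A^-3 + A)
V(D2) = -t^(-5/2) - t^(-1/2)  [13 crossings, <D> = A^-7 + A, w = -3]
key observation: V(t) takes 2 values over 2 diagrams, fixing the grouping


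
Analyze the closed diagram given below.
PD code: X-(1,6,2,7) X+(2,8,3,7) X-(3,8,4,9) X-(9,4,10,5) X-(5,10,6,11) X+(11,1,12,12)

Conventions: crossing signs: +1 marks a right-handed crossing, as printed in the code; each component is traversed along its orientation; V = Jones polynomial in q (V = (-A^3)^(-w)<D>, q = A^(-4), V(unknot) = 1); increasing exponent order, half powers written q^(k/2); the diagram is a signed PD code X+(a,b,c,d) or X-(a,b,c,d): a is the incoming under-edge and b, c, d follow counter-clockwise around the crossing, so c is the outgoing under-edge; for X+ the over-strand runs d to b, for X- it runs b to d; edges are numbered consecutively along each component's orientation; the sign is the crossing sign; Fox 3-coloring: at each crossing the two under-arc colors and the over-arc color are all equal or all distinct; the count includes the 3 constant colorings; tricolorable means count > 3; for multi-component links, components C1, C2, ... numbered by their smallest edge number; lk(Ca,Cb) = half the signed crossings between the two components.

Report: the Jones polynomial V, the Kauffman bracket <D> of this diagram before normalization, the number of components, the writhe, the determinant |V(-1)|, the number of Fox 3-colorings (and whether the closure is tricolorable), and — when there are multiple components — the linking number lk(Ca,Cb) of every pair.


V(q) = -q^-4 + q^-3 + q^-1
bracket: A^-2 + A^6 - A^10, w = -2
1 component, writhe -2, over 6 crossings
det 3, colorings 9 of 3^6 — tricolorable
observation: V spans 3 powers of q: at least 3 crossings in any diagram


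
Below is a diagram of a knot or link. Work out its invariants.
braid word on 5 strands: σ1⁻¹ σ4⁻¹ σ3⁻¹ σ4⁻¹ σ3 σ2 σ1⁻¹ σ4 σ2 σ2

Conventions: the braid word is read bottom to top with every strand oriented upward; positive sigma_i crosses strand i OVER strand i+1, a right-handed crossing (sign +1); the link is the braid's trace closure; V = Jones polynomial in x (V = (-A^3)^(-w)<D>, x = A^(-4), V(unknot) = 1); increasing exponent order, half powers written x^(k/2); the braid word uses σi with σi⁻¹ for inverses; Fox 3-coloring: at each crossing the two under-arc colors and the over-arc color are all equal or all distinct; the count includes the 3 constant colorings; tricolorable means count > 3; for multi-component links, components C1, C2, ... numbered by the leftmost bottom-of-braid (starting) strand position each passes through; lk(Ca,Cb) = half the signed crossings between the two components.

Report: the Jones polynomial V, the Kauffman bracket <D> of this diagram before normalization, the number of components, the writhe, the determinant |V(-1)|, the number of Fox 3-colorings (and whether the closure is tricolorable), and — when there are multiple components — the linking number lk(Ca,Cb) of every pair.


V = x^-2 + 1 + x + x^2 + x^3 - x^4
<D> = -A^-16 + A^-12 + A^-8 + A^-4 + 1 + A^8 (w = 0)
3 components over 10 crossings, w = 0
lk(C1,C2): 0
lk(C1,C3) = 0
linking number lk(C2,C3) = 0
9 Fox colorings among 3^11, |V(-1)| = 0: tricolorable
why: w = 0 (over 10 crossings) is diagram-only; (-A^3)^(0) removes it from V


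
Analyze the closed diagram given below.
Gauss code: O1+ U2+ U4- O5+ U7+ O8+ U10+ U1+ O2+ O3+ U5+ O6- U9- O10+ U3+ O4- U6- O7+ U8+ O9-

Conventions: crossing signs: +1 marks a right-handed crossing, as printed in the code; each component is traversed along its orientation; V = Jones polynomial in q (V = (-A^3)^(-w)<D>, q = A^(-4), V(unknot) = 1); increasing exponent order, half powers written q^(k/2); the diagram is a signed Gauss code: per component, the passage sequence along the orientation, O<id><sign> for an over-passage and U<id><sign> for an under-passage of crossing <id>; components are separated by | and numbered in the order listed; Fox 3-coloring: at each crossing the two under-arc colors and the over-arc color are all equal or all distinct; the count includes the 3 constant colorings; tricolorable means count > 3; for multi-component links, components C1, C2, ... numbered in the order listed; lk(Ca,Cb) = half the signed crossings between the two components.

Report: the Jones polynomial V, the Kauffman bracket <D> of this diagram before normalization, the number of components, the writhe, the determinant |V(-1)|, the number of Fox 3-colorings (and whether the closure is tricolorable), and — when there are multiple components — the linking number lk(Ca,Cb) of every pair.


Jones polynomial: V(q) = -1 + 3q - 3q^2 + 5q^3 - 5q^4 + 4q^5 - 3q^6 + 2q^7 - q^8
<D> = -A^-20 + 2A^-16 - 3A^-12 + 4A^-8 - 5A^-4 + 5 - 3A^4 + 3A^8 - A^12; writhe +4
components 1, writhe +4 (10 crossings)
3-colorings: 9 of 3^10, det 27 — tricolorable
note: the span of V is 8, forcing >= 8 crossings in any diagram


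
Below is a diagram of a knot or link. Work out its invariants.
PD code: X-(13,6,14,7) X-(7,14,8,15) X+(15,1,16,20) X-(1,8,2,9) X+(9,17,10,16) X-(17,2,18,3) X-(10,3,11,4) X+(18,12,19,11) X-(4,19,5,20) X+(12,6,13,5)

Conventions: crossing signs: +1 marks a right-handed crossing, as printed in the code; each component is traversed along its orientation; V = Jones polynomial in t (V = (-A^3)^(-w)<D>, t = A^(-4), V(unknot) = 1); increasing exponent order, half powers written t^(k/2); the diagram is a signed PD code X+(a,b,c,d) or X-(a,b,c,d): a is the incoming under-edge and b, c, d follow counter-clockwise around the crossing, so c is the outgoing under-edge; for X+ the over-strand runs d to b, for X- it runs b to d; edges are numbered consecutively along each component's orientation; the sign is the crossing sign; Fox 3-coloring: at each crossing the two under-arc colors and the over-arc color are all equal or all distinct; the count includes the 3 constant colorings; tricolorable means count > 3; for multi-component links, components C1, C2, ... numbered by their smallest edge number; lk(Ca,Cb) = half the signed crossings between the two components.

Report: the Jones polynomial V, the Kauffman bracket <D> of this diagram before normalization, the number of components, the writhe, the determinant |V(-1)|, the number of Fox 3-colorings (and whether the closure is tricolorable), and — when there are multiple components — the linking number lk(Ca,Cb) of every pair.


V = -t^-5 + t^-4 - t^-3 + 2t^-2 - t^-1 + 2 - t
<D> = -A^-10 + 2A^-6 - A^-2 + 2A^2 - A^6 + A^10 - A^14 (w = -2)
1 component over 10 crossings, w = -2
9 Fox colorings among 3^10, |V(-1)| = 9: tricolorable
why: w = -2 (over 10 crossings) is diagram-only; (-A^3)^(2) removes it from V


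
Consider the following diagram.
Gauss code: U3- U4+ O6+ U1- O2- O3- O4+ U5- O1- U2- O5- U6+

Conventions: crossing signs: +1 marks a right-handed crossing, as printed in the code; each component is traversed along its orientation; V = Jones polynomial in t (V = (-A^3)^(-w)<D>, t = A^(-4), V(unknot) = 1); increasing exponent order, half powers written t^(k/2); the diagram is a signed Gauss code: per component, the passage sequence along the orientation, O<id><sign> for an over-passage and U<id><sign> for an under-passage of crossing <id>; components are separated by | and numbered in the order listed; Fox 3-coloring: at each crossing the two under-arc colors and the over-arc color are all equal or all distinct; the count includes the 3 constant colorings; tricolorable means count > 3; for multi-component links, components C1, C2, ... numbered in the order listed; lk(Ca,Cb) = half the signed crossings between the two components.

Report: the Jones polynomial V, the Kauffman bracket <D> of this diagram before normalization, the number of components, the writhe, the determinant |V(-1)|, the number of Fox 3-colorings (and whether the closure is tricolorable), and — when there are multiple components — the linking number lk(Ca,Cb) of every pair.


V(t) = -t^-4 + t^-3 + t^-1
bracket: A^-2 + A^6 - A^10, w = -2
1 component, writhe -2, over 6 crossings
det 3, colorings 9 of 3^6 — tricolorable
observation: |V(-1)| = 3: so tricolorable, since 3 divides 3


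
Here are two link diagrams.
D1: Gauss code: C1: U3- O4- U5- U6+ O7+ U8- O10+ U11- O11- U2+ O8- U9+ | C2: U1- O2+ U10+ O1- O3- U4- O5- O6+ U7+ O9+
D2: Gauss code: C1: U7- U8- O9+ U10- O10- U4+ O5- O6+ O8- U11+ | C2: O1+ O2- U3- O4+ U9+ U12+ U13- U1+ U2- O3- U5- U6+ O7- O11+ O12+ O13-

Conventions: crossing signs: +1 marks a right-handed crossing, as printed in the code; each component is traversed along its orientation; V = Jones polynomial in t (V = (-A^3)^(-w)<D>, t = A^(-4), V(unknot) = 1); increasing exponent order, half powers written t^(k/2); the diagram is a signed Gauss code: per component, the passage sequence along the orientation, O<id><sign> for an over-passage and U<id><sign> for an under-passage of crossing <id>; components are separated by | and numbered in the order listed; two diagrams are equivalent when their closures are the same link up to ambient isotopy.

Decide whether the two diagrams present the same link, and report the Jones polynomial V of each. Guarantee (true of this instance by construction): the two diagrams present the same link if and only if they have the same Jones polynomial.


same link: yes
V(D1) = -t^(1/2) - t^(5/2)  [11 crossings, <D> = A^-13 + A^-5, w = -1]
V(D2) = -t^(1/2) - t^(5/2)  [13 crossings, <D> = A^-13 + A^-5, w = -1]
insight: Reidemeister moves carry D1 (11 crossings) to D2 (13)


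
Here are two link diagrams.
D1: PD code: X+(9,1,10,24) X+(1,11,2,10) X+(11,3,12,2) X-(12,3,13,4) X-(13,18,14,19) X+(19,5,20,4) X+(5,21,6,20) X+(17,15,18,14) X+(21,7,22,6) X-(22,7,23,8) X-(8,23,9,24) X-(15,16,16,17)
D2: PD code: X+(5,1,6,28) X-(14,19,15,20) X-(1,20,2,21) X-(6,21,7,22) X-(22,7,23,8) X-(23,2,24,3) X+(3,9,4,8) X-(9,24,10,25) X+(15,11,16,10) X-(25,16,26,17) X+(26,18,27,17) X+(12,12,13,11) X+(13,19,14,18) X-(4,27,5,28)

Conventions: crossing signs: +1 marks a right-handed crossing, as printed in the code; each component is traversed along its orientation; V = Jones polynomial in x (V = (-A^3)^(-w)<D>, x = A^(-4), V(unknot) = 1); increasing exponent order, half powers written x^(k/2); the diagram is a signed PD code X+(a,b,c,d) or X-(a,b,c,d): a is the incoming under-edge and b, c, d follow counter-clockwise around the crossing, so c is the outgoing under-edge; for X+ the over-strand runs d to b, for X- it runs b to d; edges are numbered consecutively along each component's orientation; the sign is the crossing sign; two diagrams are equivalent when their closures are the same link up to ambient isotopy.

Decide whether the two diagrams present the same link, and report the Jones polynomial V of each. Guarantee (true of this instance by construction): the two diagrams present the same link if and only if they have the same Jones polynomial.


same link: no
V(D1) = x + x^3 - x^4  [12 crossings, <D> = -A^-10 + A^-6 + A^2, w = +2]
D2 (bracket A^-2 - A^2 + 2A^6 - A^10 + A^14 - A^18; 14 crossings at w = -2): V = -x^-6 + x^-5 - x^-4 + 2x^-3 - x^-2 + x^-1
note: 2 classes among 2 diagrams; unequal V(x) rules out equality


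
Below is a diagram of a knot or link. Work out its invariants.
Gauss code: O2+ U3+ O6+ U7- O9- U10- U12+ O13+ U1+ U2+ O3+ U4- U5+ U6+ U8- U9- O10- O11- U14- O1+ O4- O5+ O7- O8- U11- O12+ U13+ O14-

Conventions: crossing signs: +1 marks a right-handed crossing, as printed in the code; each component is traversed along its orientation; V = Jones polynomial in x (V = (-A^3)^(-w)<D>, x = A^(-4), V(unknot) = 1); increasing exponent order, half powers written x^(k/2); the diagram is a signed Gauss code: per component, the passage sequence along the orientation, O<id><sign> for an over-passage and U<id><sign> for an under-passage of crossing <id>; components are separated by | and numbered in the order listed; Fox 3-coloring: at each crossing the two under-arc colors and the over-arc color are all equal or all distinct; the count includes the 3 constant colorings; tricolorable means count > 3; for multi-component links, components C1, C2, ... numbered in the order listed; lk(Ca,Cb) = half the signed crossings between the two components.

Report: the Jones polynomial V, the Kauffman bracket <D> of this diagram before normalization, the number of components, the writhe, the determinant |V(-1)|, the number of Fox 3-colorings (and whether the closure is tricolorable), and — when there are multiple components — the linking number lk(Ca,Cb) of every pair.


Jones polynomial: V(x) = -x^-3 + 2x^-2 - 2x^-1 + 3 - 2x + 2x^2 - x^3
<D> = -A^-12 + 2A^-8 - 2A^-4 + 3 - 2A^4 + 2A^8 - A^12; writhe 0
components 1, writhe 0 (14 crossings)
3-colorings: 3 of 3^14, det 13 — not tricolorable
note: V spans 6 powers of x: at least 6 crossings in any diagram


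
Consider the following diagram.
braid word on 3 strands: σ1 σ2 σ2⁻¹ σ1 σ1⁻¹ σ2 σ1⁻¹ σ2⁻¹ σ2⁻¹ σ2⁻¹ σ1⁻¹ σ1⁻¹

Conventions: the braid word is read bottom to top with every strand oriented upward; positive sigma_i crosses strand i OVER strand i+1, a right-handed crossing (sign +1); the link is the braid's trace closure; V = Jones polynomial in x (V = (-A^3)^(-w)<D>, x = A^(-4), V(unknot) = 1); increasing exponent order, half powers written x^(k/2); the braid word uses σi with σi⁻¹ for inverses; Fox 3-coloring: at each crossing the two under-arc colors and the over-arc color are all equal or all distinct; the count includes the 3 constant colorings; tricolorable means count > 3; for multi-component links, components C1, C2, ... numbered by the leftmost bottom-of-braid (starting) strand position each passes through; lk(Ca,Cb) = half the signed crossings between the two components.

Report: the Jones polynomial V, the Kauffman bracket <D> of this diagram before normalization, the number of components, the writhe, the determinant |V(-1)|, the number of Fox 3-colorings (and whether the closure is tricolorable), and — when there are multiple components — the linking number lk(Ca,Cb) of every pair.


V(x) = -x^-6 + x^-5 - x^-4 + 2x^-3 - x^-2 + x^-1
bracket: A^-8 - A^-4 + 2 - A^4 + A^8 - A^12, w = -4
1 component, writhe -4, over 12 crossings
det 7, colorings 3 of 3^12 — not tricolorable
observation: w = -4 (over 12 crossings) is diagram-only; (-A^3)^(4) removes it from V


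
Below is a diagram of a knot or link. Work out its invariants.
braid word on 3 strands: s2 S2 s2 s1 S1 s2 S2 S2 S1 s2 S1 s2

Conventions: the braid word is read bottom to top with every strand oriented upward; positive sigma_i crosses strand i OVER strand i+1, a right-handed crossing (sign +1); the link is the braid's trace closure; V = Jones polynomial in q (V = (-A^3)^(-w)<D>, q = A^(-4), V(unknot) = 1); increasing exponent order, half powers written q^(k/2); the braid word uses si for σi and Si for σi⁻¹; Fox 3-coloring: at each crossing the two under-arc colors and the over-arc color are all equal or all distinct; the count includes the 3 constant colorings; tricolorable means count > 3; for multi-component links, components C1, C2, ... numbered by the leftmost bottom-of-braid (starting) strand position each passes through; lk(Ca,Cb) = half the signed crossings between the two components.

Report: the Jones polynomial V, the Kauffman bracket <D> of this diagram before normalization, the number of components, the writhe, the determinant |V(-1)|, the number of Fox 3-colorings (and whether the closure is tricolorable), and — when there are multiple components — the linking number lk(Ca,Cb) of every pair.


V = q^-2 - q^-1 + 1 - q + q^2
<D> = A^-8 - A^-4 + 1 - A^4 + A^8 (w = 0)
1 component over 12 crossings, w = 0
3 Fox colorings among 3^12, |V(-1)| = 5: not tricolorable
why: free reduction leaves σ1⁻¹ σ2 σ1⁻¹ σ2 of the original 12 letters


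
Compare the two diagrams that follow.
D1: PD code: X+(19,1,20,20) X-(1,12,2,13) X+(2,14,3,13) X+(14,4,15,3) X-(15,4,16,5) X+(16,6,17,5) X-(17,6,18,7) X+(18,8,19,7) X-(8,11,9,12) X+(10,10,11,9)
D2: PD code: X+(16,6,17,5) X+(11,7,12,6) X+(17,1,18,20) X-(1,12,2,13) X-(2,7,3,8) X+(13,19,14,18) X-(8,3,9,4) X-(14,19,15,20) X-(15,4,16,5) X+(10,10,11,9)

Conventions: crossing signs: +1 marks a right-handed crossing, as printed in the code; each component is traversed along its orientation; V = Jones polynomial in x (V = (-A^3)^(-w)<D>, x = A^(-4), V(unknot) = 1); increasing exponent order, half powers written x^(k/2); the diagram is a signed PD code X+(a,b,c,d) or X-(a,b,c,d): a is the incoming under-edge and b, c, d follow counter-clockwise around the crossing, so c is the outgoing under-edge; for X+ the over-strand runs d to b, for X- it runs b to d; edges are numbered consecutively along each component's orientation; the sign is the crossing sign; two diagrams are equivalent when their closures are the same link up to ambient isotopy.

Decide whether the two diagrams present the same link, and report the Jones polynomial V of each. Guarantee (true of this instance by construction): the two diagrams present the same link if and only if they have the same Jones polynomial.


equivalent: yes
D1 (bracket A^6; 10 crossings at w = +2): V = 1
D2 (bracket 1; 10 crossings at w = 0): V = 1
key observation: one V(x) for all 2 diagrams — one class (guaranteed)
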